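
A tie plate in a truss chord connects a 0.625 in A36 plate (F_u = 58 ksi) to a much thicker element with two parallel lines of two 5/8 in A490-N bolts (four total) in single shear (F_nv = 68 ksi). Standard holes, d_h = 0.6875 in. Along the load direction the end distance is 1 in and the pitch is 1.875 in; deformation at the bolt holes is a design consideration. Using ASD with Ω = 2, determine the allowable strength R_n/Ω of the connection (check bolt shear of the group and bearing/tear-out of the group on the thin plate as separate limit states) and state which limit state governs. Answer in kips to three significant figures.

41.7 kips (bolt shear governs)

Bolt shear: A_b = π·0.625²/4 = 0.3068 in²; R_n = 68 × 0.3068 × 4 × 1 = 83.45 kips → 83.45 / 2 = 41.7 kips.
Bearing (1.2 l_c t F_u ≤ 2.4 d t F_u): upper limit = 2.4·0.625·0.625·58 = 54.38 kips.
  Edge l_c = 1 − 0.6875/2 = 0.6562 → r_n = 28.55 kips; interior l_c = 1.875 − 0.6875 = 1.188 → r_n = 51.66 kips.
  R_n,bearing = 2·28.55 + 2·51.66 = 160.4 kips → 160.4 / 2 = 80.2 kips.
Bolt shear governs: 41.7 kips.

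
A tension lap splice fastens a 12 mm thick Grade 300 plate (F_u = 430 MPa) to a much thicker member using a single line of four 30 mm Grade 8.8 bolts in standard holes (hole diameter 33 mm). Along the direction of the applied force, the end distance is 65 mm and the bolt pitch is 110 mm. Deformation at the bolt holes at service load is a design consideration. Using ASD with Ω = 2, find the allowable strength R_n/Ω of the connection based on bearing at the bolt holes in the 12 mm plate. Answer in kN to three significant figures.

707 kN

Per bolt r_n = 1.2 l_c t F_u ≤ 2.4 d t F_u; upper limit = 2.4 × 30 × 12 × 430 / 1000 = 371.5 kN.
Edge bolt: l_c = 65 − 33/2 = 48.5 mm → 1.2 × 48.5 × 12 × 430 / 1000 = 300.3 → r_n = 300.3 kN.
Interior bolts: l_c = 110 − 33 = 77 mm → 1.2 × 77 × 12 × 430 / 1000 = 476.8 → r_n = 371.5 kN.
R_n = 1 × 300.3 + 3 × 371.5 = 1415 kN.
Allowable strength R_n/Ω = 1415 / 2 = 707 kN.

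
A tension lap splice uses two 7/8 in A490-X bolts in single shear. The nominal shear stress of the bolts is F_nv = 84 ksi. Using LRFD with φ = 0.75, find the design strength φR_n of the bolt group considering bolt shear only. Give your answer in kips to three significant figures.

A_b = π × 0.875² / 4 = 0.6013 in².
R_n = F_nv · A_b · n · n_s = 84 × 0.6013 × 2 × 1 = 101 kips.
Design strength φR_n = 0.75 × 101 = 75.8 kips.

75.8 kips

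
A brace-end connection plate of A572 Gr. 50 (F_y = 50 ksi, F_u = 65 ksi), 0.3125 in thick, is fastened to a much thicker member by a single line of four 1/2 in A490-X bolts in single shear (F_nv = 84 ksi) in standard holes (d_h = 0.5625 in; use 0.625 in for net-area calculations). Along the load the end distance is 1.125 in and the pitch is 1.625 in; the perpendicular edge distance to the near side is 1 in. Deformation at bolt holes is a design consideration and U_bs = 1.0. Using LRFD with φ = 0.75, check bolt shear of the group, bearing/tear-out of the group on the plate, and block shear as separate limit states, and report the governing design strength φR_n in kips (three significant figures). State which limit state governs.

Bolt shear: A_b = π·0.5²/4 = 0.1963 in²; R_n = 84 × 0.1963 × 4 × 1 = 65.97 kips → 0.75 × 65.97 = 49.5 kips.
Bearing: edge l_c = 0.8438, r_n = 20.57 kips; interior l_c = 1.062, r_n = 24.38 kips; R_n = 20.57 + 3·24.38 = 93.69 kips → 70.3 kips.
Block shear: A_gv = 1.875, A_nv = 1.191, A_nt = 0.2148 in²; R_n = min(0.6F_uA_nv, 0.6F_yA_gv) + U_bs·F_u·A_nt = 60.43 kips → 45.3 kips.
Block shear governs: 45.3 kips.

45.3 kips (block shear governs)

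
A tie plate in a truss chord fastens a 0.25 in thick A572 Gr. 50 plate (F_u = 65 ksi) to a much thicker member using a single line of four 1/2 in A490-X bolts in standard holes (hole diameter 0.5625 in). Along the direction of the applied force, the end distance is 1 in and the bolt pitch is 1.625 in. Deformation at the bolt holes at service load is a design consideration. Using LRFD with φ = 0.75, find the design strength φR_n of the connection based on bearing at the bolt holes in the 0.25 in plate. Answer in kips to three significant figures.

54.4 kips

Per bolt r_n = 1.2 l_c t F_u ≤ 2.4 d t F_u; upper limit = 2.4 × 0.5 × 0.25 × 65 = 19.5 kips.
Edge bolt: l_c = 1 − 0.5625/2 = 0.7188 in → 1.2 × 0.7188 × 0.25 × 65 = 14.02 → r_n = 14.02 kips.
Interior bolts: l_c = 1.625 − 0.5625 = 1.062 in → 1.2 × 1.062 × 0.25 × 65 = 20.72 → r_n = 19.5 kips.
R_n = 1 × 14.02 + 3 × 19.5 = 72.52 kips.
Design strength φR_n = 0.75 × 72.52 = 54.4 kips.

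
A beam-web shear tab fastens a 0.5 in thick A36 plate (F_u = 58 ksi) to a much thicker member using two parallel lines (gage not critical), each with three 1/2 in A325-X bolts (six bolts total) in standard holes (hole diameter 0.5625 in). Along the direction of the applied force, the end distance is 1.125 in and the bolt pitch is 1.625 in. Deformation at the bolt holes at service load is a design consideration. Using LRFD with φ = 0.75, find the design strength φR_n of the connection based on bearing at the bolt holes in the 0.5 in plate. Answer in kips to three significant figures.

148 kips

Per bolt r_n = 1.2 l_c t F_u ≤ 2.4 d t F_u; upper limit = 2.4 × 0.5 × 0.5 × 58 = 34.8 kips.
Edge bolt: l_c = 1.125 − 0.5625/2 = 0.8438 in → 1.2 × 0.8438 × 0.5 × 58 = 29.36 → r_n = 29.36 kips.
Interior bolts: l_c = 1.625 − 0.5625 = 1.062 in → 1.2 × 1.062 × 0.5 × 58 = 36.97 → r_n = 34.8 kips.
R_n = 2 × 29.36 + 4 × 34.8 = 197.9 kips.
Design strength φR_n = 0.75 × 197.9 = 148 kips.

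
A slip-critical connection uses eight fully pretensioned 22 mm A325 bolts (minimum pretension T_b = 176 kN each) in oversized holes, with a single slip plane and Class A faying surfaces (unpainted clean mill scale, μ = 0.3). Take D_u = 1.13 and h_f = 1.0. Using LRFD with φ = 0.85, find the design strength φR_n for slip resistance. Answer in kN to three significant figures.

R_n = μ · D_u · h_f · T_b · n_s · n_b = 0.3 × 1.13 × 1.0 × 176 × 1 × 8 = 477.3 kN.
Design strength φR_n = 0.85 × 477.3 = 406 kN.

406 kN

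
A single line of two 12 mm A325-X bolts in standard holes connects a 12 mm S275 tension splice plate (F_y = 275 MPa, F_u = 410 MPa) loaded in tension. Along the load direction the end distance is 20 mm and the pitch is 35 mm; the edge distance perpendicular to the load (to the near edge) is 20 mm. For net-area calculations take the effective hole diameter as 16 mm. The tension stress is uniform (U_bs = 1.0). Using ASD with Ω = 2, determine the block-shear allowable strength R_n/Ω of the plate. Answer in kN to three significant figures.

Shear plane L_v = 20 + 1·35 = 55 mm; A_gv = 55 × 12 = 660 mm².
A_nv = (55 − 1.5·16) × 12 = 372 mm².
A_nt = (20 − 0.5·16) × 12 = 144 mm².
0.6 F_u A_nv = 91.51 kN; 0.6 F_y A_gv = 108.9 kN → shear rupture governs the shear term.
R_n = 91.51 + 1.0 × 410 × 144 / 1000 = 150.6 kN.
Allowable strength R_n/Ω = 150.6 / 2 = 75.3 kN.

75.3 kN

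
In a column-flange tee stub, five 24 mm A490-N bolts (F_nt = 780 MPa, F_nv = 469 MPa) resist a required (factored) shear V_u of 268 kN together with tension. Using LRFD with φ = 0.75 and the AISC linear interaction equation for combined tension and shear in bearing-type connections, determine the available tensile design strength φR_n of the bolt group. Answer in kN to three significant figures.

1270 kN

A_b = π·24²/4 = 452.4 mm²; f_rv = 268 × 1000 / (5 × 452.4) = 118.5 MPa.
F'_nt = 1.3 F_nt − (F_nt / φF_nv) f_rv = 1.3·780 − (780/(0.75·469))·118.5 = 751.3 MPa, capped at F_nt → F'_nt = 751.3 MPa.
R_n = F'_nt · A_b · n = 751.3 × 452.4 × 5 / 1000 = 1699 kN.
Design strength φR_n = 0.75 × 1699 = 1270 kN.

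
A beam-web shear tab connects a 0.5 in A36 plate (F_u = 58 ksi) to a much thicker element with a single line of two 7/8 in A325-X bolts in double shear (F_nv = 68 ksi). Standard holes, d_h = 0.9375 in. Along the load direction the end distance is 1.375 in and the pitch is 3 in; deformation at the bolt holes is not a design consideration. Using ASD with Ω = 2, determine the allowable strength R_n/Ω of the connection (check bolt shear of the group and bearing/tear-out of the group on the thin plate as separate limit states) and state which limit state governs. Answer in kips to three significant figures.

Bolt shear: A_b = π·0.875²/4 = 0.6013 in²; R_n = 68 × 0.6013 × 2 × 2 = 163.6 kips → 163.6 / 2 = 81.8 kips.
Bearing (1.5 l_c t F_u ≤ 3.0 d t F_u): upper limit = 3.0·0.875·0.5·58 = 76.12 kips.
  Edge l_c = 1.375 − 0.9375/2 = 0.9062 → r_n = 39.42 kips; interior l_c = 3 − 0.9375 = 2.062 → r_n = 76.12 kips.
  R_n,bearing = 1·39.42 + 1·76.12 = 115.5 kips → 115.5 / 2 = 57.8 kips.
Bearing governs: 57.8 kips.

57.8 kips (bearing governs)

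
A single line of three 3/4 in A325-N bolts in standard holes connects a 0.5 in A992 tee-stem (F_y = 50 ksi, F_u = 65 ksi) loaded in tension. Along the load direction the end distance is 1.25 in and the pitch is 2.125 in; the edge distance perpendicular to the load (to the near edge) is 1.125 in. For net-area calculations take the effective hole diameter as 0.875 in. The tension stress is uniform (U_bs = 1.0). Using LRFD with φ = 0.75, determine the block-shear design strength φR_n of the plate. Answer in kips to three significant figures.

65.2 kips

Shear plane L_v = 1.25 + 2·2.125 = 5.5 in; A_gv = 5.5 × 0.5 = 2.75 in².
A_nv = (5.5 − 2.5·0.875) × 0.5 = 1.656 in².
A_nt = (1.125 − 0.5·0.875) × 0.5 = 0.3438 in².
0.6 F_u A_nv = 64.59 kips; 0.6 F_y A_gv = 82.5 kips → shear rupture governs the shear term.
R_n = 64.59 + 1.0 × 65 × 0.3438 = 86.94 kips.
Design strength φR_n = 0.75 × 86.94 = 65.2 kips.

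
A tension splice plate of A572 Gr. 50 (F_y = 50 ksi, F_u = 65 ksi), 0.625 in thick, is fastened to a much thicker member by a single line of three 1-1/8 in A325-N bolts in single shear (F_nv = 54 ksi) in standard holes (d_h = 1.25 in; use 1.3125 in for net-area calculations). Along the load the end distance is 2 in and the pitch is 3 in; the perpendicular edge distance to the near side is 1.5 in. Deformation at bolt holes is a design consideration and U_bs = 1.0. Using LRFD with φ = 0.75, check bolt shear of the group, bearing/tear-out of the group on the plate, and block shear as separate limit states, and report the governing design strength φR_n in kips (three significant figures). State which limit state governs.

Bolt shear: A_b = π·1.125²/4 = 0.994 in²; R_n = 54 × 0.994 × 3 × 1 = 161 kips → 0.75 × 161 = 121 kips.
Bearing: edge l_c = 1.375, r_n = 67.03 kips; interior l_c = 1.75, r_n = 85.31 kips; R_n = 67.03 + 2·85.31 = 237.7 kips → 178 kips.
Block shear: A_gv = 5, A_nv = 2.949, A_nt = 0.5273 in²; R_n = min(0.6F_uA_nv, 0.6F_yA_gv) + U_bs·F_u·A_nt = 149.3 kips → 112 kips.
Block shear governs: 112 kips.

112 kips (block shear governs)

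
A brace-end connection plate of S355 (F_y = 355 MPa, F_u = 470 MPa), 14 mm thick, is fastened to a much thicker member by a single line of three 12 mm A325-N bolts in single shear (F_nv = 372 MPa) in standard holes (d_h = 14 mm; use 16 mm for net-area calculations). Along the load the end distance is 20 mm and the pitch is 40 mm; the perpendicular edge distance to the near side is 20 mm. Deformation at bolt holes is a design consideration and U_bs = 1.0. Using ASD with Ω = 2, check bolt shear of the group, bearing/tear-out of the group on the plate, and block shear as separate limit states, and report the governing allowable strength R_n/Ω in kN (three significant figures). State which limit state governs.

Bolt shear: A_b = π·12²/4 = 113.1 mm²; R_n = 372 × 113.1 × 3 × 1 / 1000 = 126.2 kN → 126.2 / 2 = 63.1 kN.
Bearing: edge l_c = 13, r_n = 102.6 kN; interior l_c = 26, r_n = 189.5 kN; R_n = 102.6 + 2·189.5 = 481.7 kN → 241 kN.
Block shear: A_gv = 1400, A_nv = 840, A_nt = 168 mm²; R_n = min(0.6F_uA_nv, 0.6F_yA_gv) + U_bs·F_u·A_nt = 315.8 kN → 158 kN.
Bolt shear governs: 63.1 kN.

63.1 kN (bolt shear governs)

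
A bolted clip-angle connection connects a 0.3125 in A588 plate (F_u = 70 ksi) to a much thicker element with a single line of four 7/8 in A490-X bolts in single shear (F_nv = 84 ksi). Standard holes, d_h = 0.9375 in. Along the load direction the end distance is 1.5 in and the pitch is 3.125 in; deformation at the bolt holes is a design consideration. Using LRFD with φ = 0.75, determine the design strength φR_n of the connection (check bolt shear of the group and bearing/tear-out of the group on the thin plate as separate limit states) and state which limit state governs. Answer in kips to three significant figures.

Bolt shear: A_b = π·0.875²/4 = 0.6013 in²; R_n = 84 × 0.6013 × 4 × 1 = 202 kips → 0.75 × 202 = 152 kips.
Bearing (1.2 l_c t F_u ≤ 2.4 d t F_u): upper limit = 2.4·0.875·0.3125·70 = 45.94 kips.
  Edge l_c = 1.5 − 0.9375/2 = 1.031 → r_n = 27.07 kips; interior l_c = 3.125 − 0.9375 = 2.188 → r_n = 45.94 kips.
  R_n,bearing = 1·27.07 + 3·45.94 = 164.9 kips → 0.75 × 164.9 = 124 kips.
Bearing governs: 124 kips.

124 kips (bearing governs)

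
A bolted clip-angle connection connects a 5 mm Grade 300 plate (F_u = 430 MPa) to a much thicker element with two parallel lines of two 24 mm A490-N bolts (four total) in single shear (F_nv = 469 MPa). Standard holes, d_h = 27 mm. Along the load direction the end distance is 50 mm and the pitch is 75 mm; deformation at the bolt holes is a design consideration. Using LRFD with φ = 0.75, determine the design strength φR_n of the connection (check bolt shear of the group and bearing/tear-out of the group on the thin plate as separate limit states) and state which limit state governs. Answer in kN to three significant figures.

327 kN (bearing governs)

Bolt shear: A_b = π·24²/4 = 452.4 mm²; R_n = 469 × 452.4 × 4 × 1 / 1000 = 848.7 kN → 0.75 × 848.7 = 637 kN.
Bearing (1.2 l_c t F_u ≤ 2.4 d t F_u): upper limit = 2.4·24·5·430 / 1000 = 123.8 kN.
  Edge l_c = 50 − 27/2 = 36.5 → r_n = 94.17 kN; interior l_c = 75 − 27 = 48 → r_n = 123.8 kN.
  R_n,bearing = 2·94.17 + 2·123.8 = 436 kN → 0.75 × 436 = 327 kN.
Bearing governs: 327 kN.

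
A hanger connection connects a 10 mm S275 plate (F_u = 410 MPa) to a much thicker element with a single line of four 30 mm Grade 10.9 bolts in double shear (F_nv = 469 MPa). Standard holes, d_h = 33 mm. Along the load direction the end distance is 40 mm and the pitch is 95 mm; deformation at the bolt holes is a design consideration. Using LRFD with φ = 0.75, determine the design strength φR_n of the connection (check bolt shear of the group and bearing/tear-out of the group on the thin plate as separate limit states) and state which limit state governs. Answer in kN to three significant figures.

Bolt shear: A_b = π·30²/4 = 706.9 mm²; R_n = 469 × 706.9 × 4 × 2 / 1000 = 2652 kN → 0.75 × 2652 = 1990 kN.
Bearing (1.2 l_c t F_u ≤ 2.4 d t F_u): upper limit = 2.4·30·10·410 / 1000 = 295.2 kN.
  Edge l_c = 40 − 33/2 = 23.5 → r_n = 115.6 kN; interior l_c = 95 − 33 = 62 → r_n = 295.2 kN.
  R_n,bearing = 1·115.6 + 3·295.2 = 1001 kN → 0.75 × 1001 = 751 kN.
Bearing governs: 751 kN.

751 kN (bearing governs)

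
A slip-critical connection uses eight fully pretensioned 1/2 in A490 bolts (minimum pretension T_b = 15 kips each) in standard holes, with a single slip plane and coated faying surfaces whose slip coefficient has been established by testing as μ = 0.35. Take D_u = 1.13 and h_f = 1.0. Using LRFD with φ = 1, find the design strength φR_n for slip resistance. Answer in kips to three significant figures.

R_n = μ · D_u · h_f · T_b · n_s · n_b = 0.35 × 1.13 × 1.0 × 15 × 1 × 8 = 47.46 kips.
Design strength φR_n = 1 × 47.46 = 47.5 kips.

47.5 kips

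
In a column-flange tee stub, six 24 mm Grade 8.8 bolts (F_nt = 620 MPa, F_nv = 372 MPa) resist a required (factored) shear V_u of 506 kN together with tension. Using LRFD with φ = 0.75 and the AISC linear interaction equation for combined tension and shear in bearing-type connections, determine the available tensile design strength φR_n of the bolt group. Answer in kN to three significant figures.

A_b = π·24²/4 = 452.4 mm²; f_rv = 506 × 1000 / (6 × 452.4) = 186.4 MPa.
F'_nt = 1.3 F_nt − (F_nt / φF_nv) f_rv = 1.3·620 − (620/(0.75·372))·186.4 = 391.7 MPa, capped at F_nt → F'_nt = 391.7 MPa.
R_n = F'_nt · A_b · n = 391.7 × 452.4 × 6 / 1000 = 1063 kN.
Design strength φR_n = 0.75 × 1063 = 797 kN.

797 kN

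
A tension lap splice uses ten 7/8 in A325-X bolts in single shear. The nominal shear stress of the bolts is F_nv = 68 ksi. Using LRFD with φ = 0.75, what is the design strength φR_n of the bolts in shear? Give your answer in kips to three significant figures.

307 kips

A_b = π × 0.875² / 4 = 0.6013 in².
R_n = F_nv · A_b · n · n_s = 68 × 0.6013 × 10 × 1 = 408.9 kips.
Design strength φR_n = 0.75 × 408.9 = 307 kips.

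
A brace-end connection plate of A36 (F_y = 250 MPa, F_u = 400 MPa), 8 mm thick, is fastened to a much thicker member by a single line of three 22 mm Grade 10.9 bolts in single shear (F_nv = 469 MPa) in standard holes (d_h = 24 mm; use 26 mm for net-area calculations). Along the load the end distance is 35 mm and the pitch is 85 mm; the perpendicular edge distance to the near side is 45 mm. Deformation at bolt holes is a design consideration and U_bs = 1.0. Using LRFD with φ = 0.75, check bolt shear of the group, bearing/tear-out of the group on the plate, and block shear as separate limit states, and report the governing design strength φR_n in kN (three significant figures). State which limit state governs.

261 kN (block shear governs)

Bolt shear: A_b = π·22²/4 = 380.1 mm²; R_n = 469 × 380.1 × 3 × 1 / 1000 = 534.8 kN → 0.75 × 534.8 = 401 kN.
Bearing: edge l_c = 23, r_n = 88.32 kN; interior l_c = 61, r_n = 169 kN; R_n = 88.32 + 2·169 = 426.2 kN → 320 kN.
Block shear: A_gv = 1640, A_nv = 1120, A_nt = 256 mm²; R_n = min(0.6F_uA_nv, 0.6F_yA_gv) + U_bs·F_u·A_nt = 348.4 kN → 261 kN.
Block shear governs: 261 kN.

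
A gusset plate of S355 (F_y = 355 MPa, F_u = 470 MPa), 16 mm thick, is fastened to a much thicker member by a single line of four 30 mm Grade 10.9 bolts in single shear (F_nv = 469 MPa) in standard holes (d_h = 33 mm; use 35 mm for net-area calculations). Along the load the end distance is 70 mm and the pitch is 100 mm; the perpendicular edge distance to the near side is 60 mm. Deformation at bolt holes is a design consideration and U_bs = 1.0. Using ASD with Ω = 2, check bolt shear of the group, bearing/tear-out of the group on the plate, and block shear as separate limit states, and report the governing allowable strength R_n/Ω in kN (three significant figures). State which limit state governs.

663 kN (bolt shear governs)

Bolt shear: A_b = π·30²/4 = 706.9 mm²; R_n = 469 × 706.9 × 4 × 1 / 1000 = 1326 kN → 1326 / 2 = 663 kN.
Bearing: edge l_c = 53.5, r_n = 482.8 kN; interior l_c = 67, r_n = 541.4 kN; R_n = 482.8 + 3·541.4 = 2107 kN → 1050 kN.
Block shear: A_gv = 5920, A_nv = 3960, A_nt = 680 mm²; R_n = min(0.6F_uA_nv, 0.6F_yA_gv) + U_bs·F_u·A_nt = 1436 kN → 718 kN.
Bolt shear governs: 663 kN.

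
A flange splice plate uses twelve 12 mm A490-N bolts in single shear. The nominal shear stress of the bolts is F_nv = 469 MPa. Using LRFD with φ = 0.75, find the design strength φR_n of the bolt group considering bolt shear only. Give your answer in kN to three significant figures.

A_b = π × 12² / 4 = 113.1 mm².
R_n = F_nv · A_b · n · n_s = 469 × 113.1 × 12 × 1 / 1000 = 636.5 kN.
Design strength φR_n = 0.75 × 636.5 = 477 kN.

477 kN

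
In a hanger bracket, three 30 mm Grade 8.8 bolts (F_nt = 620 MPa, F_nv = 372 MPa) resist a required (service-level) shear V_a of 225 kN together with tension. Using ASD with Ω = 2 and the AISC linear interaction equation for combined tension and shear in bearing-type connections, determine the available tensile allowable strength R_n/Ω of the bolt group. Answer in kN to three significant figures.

480 kN

A_b = π·30²/4 = 706.9 mm²; f_rv = 225 × 1000 / (3 × 706.9) = 106.1 MPa.
F'_nt = 1.3 F_nt − (Ω F_nt / F_nv) f_rv = 1.3·620 − (2·620/372)·106.1 = 452.3 MPa, capped at F_nt → F'_nt = 452.3 MPa.
R_n = F'_nt · A_b · n = 452.3 × 706.9 × 3 / 1000 = 959.2 kN.
Allowable strength R_n/Ω = 959.2 / 2 = 480 kN.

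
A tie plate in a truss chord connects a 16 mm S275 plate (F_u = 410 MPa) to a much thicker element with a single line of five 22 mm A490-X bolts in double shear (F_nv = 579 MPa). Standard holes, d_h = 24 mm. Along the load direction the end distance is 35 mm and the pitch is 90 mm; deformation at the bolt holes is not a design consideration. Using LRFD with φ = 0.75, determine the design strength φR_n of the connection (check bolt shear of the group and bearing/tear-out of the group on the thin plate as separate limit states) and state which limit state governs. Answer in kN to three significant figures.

1470 kN (bearing governs)

Bolt shear: A_b = π·22²/4 = 380.1 mm²; R_n = 579 × 380.1 × 5 × 2 / 1000 = 2201 kN → 0.75 × 2201 = 1650 kN.
Bearing (1.5 l_c t F_u ≤ 3.0 d t F_u): upper limit = 3.0·22·16·410 / 1000 = 433 kN.
  Edge l_c = 35 − 24/2 = 23 → r_n = 226.3 kN; interior l_c = 90 − 24 = 66 → r_n = 433 kN.
  R_n,bearing = 1·226.3 + 4·433 = 1958 kN → 0.75 × 1958 = 1470 kN.
Bearing governs: 1470 kN.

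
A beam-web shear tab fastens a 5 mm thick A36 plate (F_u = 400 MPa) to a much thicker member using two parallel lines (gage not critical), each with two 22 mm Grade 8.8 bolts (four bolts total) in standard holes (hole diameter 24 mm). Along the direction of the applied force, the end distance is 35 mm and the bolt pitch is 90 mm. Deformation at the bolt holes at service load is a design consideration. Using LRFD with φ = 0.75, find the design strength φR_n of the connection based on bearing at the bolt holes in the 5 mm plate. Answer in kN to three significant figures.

241 kN

Per bolt r_n = 1.2 l_c t F_u ≤ 2.4 d t F_u; upper limit = 2.4 × 22 × 5 × 400 / 1000 = 105.6 kN.
Edge bolt: l_c = 35 − 24/2 = 23 mm → 1.2 × 23 × 5 × 400 / 1000 = 55.2 → r_n = 55.2 kN.
Interior bolts: l_c = 90 − 24 = 66 mm → 1.2 × 66 × 5 × 400 / 1000 = 158.4 → r_n = 105.6 kN.
R_n = 2 × 55.2 + 2 × 105.6 = 321.6 kN.
Design strength φR_n = 0.75 × 321.6 = 241 kN.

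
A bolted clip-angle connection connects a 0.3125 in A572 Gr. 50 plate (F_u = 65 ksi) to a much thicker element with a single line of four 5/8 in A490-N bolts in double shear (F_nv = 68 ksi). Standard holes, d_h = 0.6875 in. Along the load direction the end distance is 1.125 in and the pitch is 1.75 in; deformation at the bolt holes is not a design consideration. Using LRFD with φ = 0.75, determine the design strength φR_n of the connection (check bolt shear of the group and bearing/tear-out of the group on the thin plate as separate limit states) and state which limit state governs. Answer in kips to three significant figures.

90.7 kips (bearing governs)

Bolt shear: A_b = π·0.625²/4 = 0.3068 in²; R_n = 68 × 0.3068 × 4 × 2 = 166.9 kips → 0.75 × 166.9 = 125 kips.
Bearing (1.5 l_c t F_u ≤ 3.0 d t F_u): upper limit = 3.0·0.625·0.3125·65 = 38.09 kips.
  Edge l_c = 1.125 − 0.6875/2 = 0.7812 → r_n = 23.8 kips; interior l_c = 1.75 − 0.6875 = 1.062 → r_n = 32.37 kips.
  R_n,bearing = 1·23.8 + 3·32.37 = 120.9 kips → 0.75 × 120.9 = 90.7 kips.
Bearing governs: 90.7 kips.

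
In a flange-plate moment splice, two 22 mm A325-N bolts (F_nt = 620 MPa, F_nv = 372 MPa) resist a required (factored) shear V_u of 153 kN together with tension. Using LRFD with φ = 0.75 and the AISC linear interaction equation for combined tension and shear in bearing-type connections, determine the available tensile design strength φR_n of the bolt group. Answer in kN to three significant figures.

205 kN

A_b = π·22²/4 = 380.1 mm²; f_rv = 153 × 1000 / (2 × 380.1) = 201.2 MPa.
F'_nt = 1.3 F_nt − (F_nt / φF_nv) f_rv = 1.3·620 − (620/(0.75·372))·201.2 = 358.8 MPa, capped at F_nt → F'_nt = 358.8 MPa.
R_n = F'_nt · A_b · n = 358.8 × 380.1 × 2 / 1000 = 272.8 kN.
Design strength φR_n = 0.75 × 272.8 = 205 kN.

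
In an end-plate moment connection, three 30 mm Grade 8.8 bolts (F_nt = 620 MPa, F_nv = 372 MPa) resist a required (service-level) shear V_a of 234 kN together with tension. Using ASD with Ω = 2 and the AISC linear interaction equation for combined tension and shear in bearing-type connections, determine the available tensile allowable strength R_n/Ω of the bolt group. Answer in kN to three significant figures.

A_b = π·30²/4 = 706.9 mm²; f_rv = 234 × 1000 / (3 × 706.9) = 110.3 MPa.
F'_nt = 1.3 F_nt − (Ω F_nt / F_nv) f_rv = 1.3·620 − (2·620/372)·110.3 = 438.2 MPa, capped at F_nt → F'_nt = 438.2 MPa.
R_n = F'_nt · A_b · n = 438.2 × 706.9 × 3 / 1000 = 929.2 kN.
Allowable strength R_n/Ω = 929.2 / 2 = 465 kN.

465 kN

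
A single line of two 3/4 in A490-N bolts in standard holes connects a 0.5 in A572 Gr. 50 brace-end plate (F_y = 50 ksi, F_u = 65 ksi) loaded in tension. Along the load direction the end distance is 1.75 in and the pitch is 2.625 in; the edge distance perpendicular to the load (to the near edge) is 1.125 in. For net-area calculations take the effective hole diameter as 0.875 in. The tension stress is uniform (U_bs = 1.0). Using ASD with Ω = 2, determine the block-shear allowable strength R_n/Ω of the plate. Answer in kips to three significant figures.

Shear plane L_v = 1.75 + 1·2.625 = 4.375 in; A_gv = 4.375 × 0.5 = 2.188 in².
A_nv = (4.375 − 1.5·0.875) × 0.5 = 1.531 in².
A_nt = (1.125 − 0.5·0.875) × 0.5 = 0.3438 in².
0.6 F_u A_nv = 59.72 kips; 0.6 F_y A_gv = 65.62 kips → shear rupture governs the shear term.
R_n = 59.72 + 1.0 × 65 × 0.3438 = 82.06 kips.
Allowable strength R_n/Ω = 82.06 / 2 = 41 kips.

41 kips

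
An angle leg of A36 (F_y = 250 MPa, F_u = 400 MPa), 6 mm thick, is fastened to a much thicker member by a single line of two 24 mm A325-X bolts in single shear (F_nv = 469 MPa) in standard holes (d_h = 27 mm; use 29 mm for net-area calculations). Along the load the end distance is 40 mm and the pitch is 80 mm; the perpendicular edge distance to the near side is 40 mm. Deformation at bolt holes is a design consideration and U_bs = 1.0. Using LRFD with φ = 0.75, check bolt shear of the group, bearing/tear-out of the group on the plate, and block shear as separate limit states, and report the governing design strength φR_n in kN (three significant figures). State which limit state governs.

Bolt shear: A_b = π·24²/4 = 452.4 mm²; R_n = 469 × 452.4 × 2 × 1 / 1000 = 424.3 kN → 0.75 × 424.3 = 318 kN.
Bearing: edge l_c = 26.5, r_n = 76.32 kN; interior l_c = 53, r_n = 138.2 kN; R_n = 76.32 + 1·138.2 = 214.6 kN → 161 kN.
Block shear: A_gv = 720, A_nv = 459, A_nt = 153 mm²; R_n = min(0.6F_uA_nv, 0.6F_yA_gv) + U_bs·F_u·A_nt = 169.2 kN → 127 kN.
Block shear governs: 127 kN.

127 kN (block shear governs)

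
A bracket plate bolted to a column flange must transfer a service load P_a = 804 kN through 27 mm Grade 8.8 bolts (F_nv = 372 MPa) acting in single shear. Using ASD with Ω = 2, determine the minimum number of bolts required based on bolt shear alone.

A_b = π·27²/4 = 572.6 mm².
Per-bolt allowable strength R_n/Ω = 372 × 572.6 × 1 / 1000 / 2 = 106.5 kN.
n ≥ 804 / 106.5 = 7.55 → use 8 bolts.

8 bolts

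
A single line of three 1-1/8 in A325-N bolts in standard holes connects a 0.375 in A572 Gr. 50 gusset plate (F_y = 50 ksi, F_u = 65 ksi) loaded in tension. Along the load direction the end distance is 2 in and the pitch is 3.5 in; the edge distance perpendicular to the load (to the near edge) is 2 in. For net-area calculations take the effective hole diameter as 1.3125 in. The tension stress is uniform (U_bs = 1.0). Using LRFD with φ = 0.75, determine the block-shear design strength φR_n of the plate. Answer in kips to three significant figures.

Shear plane L_v = 2 + 2·3.5 = 9 in; A_gv = 9 × 0.375 = 3.375 in².
A_nv = (9 − 2.5·1.3125) × 0.375 = 2.145 in².
A_nt = (2 − 0.5·1.3125) × 0.375 = 0.5039 in².
0.6 F_u A_nv = 83.64 kips; 0.6 F_y A_gv = 101.2 kips → shear rupture governs the shear term.
R_n = 83.64 + 1.0 × 65 × 0.5039 = 116.4 kips.
Design strength φR_n = 0.75 × 116.4 = 87.3 kips.

87.3 kips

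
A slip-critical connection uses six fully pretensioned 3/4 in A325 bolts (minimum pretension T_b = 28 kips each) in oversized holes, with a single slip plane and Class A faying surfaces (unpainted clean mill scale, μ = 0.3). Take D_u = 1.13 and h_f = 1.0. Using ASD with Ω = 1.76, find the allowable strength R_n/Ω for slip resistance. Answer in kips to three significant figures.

R_n = μ · D_u · h_f · T_b · n_s · n_b = 0.3 × 1.13 × 1.0 × 28 × 1 × 6 = 56.95 kips.
Allowable strength R_n/Ω = 56.95 / 1.76 = 32.4 kips.

32.4 kips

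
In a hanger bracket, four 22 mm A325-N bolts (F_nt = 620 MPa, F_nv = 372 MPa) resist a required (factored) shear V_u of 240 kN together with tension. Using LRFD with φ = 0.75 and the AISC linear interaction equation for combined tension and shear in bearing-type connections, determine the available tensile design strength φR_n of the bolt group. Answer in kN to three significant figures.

519 kN

A_b = π·22²/4 = 380.1 mm²; f_rv = 240 × 1000 / (4 × 380.1) = 157.8 MPa.
F'_nt = 1.3 F_nt − (F_nt / φF_nv) f_rv = 1.3·620 − (620/(0.75·372))·157.8 = 455.2 MPa, capped at F_nt → F'_nt = 455.2 MPa.
R_n = F'_nt · A_b · n = 455.2 × 380.1 × 4 / 1000 = 692.2 kN.
Design strength φR_n = 0.75 × 692.2 = 519 kN.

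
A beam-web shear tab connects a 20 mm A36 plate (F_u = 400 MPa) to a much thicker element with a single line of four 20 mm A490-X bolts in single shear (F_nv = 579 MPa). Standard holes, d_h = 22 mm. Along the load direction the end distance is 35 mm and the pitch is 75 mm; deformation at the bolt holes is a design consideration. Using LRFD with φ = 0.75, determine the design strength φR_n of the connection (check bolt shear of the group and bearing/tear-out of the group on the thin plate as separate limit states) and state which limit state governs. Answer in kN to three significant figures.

546 kN (bolt shear governs)

Bolt shear: A_b = π·20²/4 = 314.2 mm²; R_n = 579 × 314.2 × 4 × 1 / 1000 = 727.6 kN → 0.75 × 727.6 = 546 kN.
Bearing (1.2 l_c t F_u ≤ 2.4 d t F_u): upper limit = 2.4·20·20·400 / 1000 = 384 kN.
  Edge l_c = 35 − 22/2 = 24 → r_n = 230.4 kN; interior l_c = 75 − 22 = 53 → r_n = 384 kN.
  R_n,bearing = 1·230.4 + 3·384 = 1382 kN → 0.75 × 1382 = 1040 kN.
Bolt shear governs: 546 kN.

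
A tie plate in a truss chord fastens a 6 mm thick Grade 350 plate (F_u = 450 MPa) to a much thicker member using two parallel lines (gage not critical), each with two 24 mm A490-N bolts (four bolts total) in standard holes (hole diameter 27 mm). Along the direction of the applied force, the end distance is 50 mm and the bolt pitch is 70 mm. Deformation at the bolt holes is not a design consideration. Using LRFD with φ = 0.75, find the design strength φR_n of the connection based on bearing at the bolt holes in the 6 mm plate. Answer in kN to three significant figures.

Per bolt r_n = 1.5 l_c t F_u ≤ 3.0 d t F_u; upper limit = 3.0 × 24 × 6 × 450 / 1000 = 194.4 kN.
Edge bolt: l_c = 50 − 27/2 = 36.5 mm → 1.5 × 36.5 × 6 × 450 / 1000 = 147.8 → r_n = 147.8 kN.
Interior bolts: l_c = 70 − 27 = 43 mm → 1.5 × 43 × 6 × 450 / 1000 = 174.2 → r_n = 174.2 kN.
R_n = 2 × 147.8 + 2 × 174.2 = 644 kN.
Design strength φR_n = 0.75 × 644 = 483 kN.

483 kN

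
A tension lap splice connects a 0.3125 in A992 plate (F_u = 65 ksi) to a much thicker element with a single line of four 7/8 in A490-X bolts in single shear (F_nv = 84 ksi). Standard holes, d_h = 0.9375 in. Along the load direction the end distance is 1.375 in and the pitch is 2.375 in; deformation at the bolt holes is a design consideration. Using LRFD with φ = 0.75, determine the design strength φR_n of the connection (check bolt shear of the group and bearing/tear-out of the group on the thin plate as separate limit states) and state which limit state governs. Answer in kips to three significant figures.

95.4 kips (bearing governs)

Bolt shear: A_b = π·0.875²/4 = 0.6013 in²; R_n = 84 × 0.6013 × 4 × 1 = 202 kips → 0.75 × 202 = 152 kips.
Bearing (1.2 l_c t F_u ≤ 2.4 d t F_u): upper limit = 2.4·0.875·0.3125·65 = 42.66 kips.
  Edge l_c = 1.375 − 0.9375/2 = 0.9062 → r_n = 22.09 kips; interior l_c = 2.375 − 0.9375 = 1.438 → r_n = 35.04 kips.
  R_n,bearing = 1·22.09 + 3·35.04 = 127.2 kips → 0.75 × 127.2 = 95.4 kips.
Bearing governs: 95.4 kips.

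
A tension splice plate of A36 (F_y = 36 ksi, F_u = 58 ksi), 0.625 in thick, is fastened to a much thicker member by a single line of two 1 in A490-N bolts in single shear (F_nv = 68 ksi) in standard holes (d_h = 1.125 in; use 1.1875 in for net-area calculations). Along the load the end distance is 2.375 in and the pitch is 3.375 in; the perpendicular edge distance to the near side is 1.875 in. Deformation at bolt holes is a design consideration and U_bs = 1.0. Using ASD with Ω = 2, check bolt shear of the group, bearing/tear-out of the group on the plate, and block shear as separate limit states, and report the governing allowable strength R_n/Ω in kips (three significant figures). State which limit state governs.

53.4 kips (bolt shear governs)

Bolt shear: A_b = π·1²/4 = 0.7854 in²; R_n = 68 × 0.7854 × 2 × 1 = 106.8 kips → 106.8 / 2 = 53.4 kips.
Bearing: edge l_c = 1.812, r_n = 78.84 kips; interior l_c = 2.25, r_n = 87 kips; R_n = 78.84 + 1·87 = 165.8 kips → 82.9 kips.
Block shear: A_gv = 3.594, A_nv = 2.48, A_nt = 0.8008 in²; R_n = min(0.6F_uA_nv, 0.6F_yA_gv) + U_bs·F_u·A_nt = 124.1 kips → 62 kips.
Bolt shear governs: 53.4 kips.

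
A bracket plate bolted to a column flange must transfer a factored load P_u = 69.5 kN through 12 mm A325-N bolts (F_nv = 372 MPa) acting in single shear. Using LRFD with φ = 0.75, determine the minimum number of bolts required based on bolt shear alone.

3 bolts

A_b = π·12²/4 = 113.1 mm².
Per-bolt design strength φR_n = 0.75 × 372 × 113.1 × 1 / 1000 = 31.55 kN.
n ≥ 69.5 / 31.55 = 2.203 → use 3 bolts.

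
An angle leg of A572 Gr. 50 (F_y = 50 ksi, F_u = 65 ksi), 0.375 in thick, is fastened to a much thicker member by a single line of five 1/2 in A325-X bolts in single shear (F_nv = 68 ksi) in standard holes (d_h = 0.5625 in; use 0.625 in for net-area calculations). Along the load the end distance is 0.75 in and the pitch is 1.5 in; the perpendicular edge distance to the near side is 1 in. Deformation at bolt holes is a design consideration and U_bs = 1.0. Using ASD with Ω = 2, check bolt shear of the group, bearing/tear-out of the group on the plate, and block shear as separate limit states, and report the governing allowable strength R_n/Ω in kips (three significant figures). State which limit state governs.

33.4 kips (bolt shear governs)

Bolt shear: A_b = π·0.5²/4 = 0.1963 in²; R_n = 68 × 0.1963 × 5 × 1 = 66.76 kips → 66.76 / 2 = 33.4 kips.
Bearing: edge l_c = 0.4688, r_n = 13.71 kips; interior l_c = 0.9375, r_n = 27.42 kips; R_n = 13.71 + 4·27.42 = 123.4 kips → 61.7 kips.
Block shear: A_gv = 2.531, A_nv = 1.477, A_nt = 0.2578 in²; R_n = min(0.6F_uA_nv, 0.6F_yA_gv) + U_bs·F_u·A_nt = 74.34 kips → 37.2 kips.
Bolt shear governs: 33.4 kips.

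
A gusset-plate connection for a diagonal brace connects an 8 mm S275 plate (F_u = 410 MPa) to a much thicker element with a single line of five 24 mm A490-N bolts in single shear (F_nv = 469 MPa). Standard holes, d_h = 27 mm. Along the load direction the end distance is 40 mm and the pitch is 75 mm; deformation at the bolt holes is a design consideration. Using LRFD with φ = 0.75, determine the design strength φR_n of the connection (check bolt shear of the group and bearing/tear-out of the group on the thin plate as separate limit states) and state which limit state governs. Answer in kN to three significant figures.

Bolt shear: A_b = π·24²/4 = 452.4 mm²; R_n = 469 × 452.4 × 5 × 1 / 1000 = 1061 kN → 0.75 × 1061 = 796 kN.
Bearing (1.2 l_c t F_u ≤ 2.4 d t F_u): upper limit = 2.4·24·8·410 / 1000 = 188.9 kN.
  Edge l_c = 40 − 27/2 = 26.5 → r_n = 104.3 kN; interior l_c = 75 − 27 = 48 → r_n = 188.9 kN.
  R_n,bearing = 1·104.3 + 4·188.9 = 860 kN → 0.75 × 860 = 645 kN.
Bearing governs: 645 kN.

645 kN (bearing governs)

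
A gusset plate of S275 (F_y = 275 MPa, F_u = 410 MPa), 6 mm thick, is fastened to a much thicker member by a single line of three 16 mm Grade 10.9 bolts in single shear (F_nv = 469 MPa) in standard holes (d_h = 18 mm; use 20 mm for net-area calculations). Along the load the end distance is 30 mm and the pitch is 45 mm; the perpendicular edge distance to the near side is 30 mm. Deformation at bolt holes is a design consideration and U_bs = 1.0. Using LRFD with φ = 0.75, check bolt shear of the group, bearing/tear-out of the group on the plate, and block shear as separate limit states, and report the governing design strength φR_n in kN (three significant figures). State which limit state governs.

114 kN (block shear governs)

Bolt shear: A_b = π·16²/4 = 201.1 mm²; R_n = 469 × 201.1 × 3 × 1 / 1000 = 282.9 kN → 0.75 × 282.9 = 212 kN.
Bearing: edge l_c = 21, r_n = 61.99 kN; interior l_c = 27, r_n = 79.7 kN; R_n = 61.99 + 2·79.7 = 221.4 kN → 166 kN.
Block shear: A_gv = 720, A_nv = 420, A_nt = 120 mm²; R_n = min(0.6F_uA_nv, 0.6F_yA_gv) + U_bs·F_u·A_nt = 152.5 kN → 114 kN.
Block shear governs: 114 kN.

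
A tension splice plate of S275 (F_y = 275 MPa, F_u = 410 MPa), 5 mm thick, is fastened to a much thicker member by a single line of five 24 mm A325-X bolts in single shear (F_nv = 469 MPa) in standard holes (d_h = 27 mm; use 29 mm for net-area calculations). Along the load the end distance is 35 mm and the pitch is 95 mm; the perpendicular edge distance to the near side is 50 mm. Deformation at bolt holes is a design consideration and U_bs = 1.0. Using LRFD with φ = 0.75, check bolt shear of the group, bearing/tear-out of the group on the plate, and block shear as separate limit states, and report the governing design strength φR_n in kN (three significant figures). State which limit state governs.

Bolt shear: A_b = π·24²/4 = 452.4 mm²; R_n = 469 × 452.4 × 5 × 1 / 1000 = 1061 kN → 0.75 × 1061 = 796 kN.
Bearing: edge l_c = 21.5, r_n = 52.89 kN; interior l_c = 68, r_n = 118.1 kN; R_n = 52.89 + 4·118.1 = 525.2 kN → 394 kN.
Block shear: A_gv = 2075, A_nv = 1422, A_nt = 177.5 mm²; R_n = min(0.6F_uA_nv, 0.6F_yA_gv) + U_bs·F_u·A_nt = 415.2 kN → 311 kN.
Block shear governs: 311 kN.

311 kN (block shear governs)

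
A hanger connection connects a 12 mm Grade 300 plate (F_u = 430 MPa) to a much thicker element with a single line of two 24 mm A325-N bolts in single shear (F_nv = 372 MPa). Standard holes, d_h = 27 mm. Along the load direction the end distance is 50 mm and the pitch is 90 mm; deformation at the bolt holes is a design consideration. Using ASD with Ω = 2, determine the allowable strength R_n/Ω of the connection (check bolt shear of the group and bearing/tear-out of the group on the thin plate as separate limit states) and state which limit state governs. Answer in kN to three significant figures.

Bolt shear: A_b = π·24²/4 = 452.4 mm²; R_n = 372 × 452.4 × 2 × 1 / 1000 = 336.6 kN → 336.6 / 2 = 168 kN.
Bearing (1.2 l_c t F_u ≤ 2.4 d t F_u): upper limit = 2.4·24·12·430 / 1000 = 297.2 kN.
  Edge l_c = 50 − 27/2 = 36.5 → r_n = 226 kN; interior l_c = 90 − 27 = 63 → r_n = 297.2 kN.
  R_n,bearing = 1·226 + 1·297.2 = 523.2 kN → 523.2 / 2 = 262 kN.
Bolt shear governs: 168 kN.

168 kN (bolt shear governs)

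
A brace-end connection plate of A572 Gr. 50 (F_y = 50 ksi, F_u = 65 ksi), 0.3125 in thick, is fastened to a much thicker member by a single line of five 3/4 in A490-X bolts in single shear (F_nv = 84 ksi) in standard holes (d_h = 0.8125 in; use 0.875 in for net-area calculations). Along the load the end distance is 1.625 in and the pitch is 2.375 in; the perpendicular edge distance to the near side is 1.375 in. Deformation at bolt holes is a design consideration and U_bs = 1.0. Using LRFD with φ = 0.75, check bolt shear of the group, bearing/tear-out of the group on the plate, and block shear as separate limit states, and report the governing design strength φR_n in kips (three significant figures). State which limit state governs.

80 kips (block shear governs)

Bolt shear: A_b = π·0.75²/4 = 0.4418 in²; R_n = 84 × 0.4418 × 5 × 1 = 185.6 kips → 0.75 × 185.6 = 139 kips.
Bearing: edge l_c = 1.219, r_n = 29.71 kips; interior l_c = 1.562, r_n = 36.56 kips; R_n = 29.71 + 4·36.56 = 176 kips → 132 kips.
Block shear: A_gv = 3.477, A_nv = 2.246, A_nt = 0.293 in²; R_n = min(0.6F_uA_nv, 0.6F_yA_gv) + U_bs·F_u·A_nt = 106.6 kips → 80 kips.
Block shear governs: 80 kips.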